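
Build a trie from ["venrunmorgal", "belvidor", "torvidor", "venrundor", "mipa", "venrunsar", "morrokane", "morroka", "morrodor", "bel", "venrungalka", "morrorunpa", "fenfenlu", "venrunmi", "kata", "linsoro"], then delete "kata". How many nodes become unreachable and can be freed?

After clearing the end-marker at "kata", prune upward until reaching a node still needed by another word.
No other word shares any prefix with "kata", so all 4 of its nodes go.
Nodes removed: 4

4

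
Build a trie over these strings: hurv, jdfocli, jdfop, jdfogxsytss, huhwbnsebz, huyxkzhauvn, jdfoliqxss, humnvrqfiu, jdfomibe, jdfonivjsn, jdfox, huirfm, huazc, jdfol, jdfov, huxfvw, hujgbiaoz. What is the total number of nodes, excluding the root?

Insert word by word; a character creates a node only if that edge doesn't already exist:
  "hurv" → 4 new (h, u, r, v)
  "jdfocli" → 7 new (j, d, f, o, c, l, i)
  "jdfop" → prefix "jdfo" already present; 1 new (p)
  "jdfogxsytss" → prefix "jdfo" already present; 7 new (g, x, s, y, t, s, s)
  "huhwbnsebz" → prefix "hu" already present; 8 new (h, w, b, n, s, e, b, z)
  "huyxkzhauvn" → prefix "hu" already present; 9 new (y, x, k, z, h, a, u, v, n)
  "jdfoliqxss" → prefix "jdfo" already present; 6 new (l, i, q, x, s, s)
  "humnvrqfiu" → prefix "hu" already present; 8 new (m, n, v, r, q, f, i, u)
  "jdfomibe" → prefix "jdfo" already present; 4 new (m, i, b, e)
  "jdfonivjsn" → prefix "jdfo" already present; 6 new (n, i, v, j, s, n)
  "jdfox" → prefix "jdfo" already present; 1 new (x)
  "huirfm" → prefix "hu" already present; 4 new (i, r, f, m)
  "huazc" → prefix "hu" already present; 3 new (a, z, c)
  "jdfol" → prefix "jdfol" already present; 0 new (none)
  "jdfov" → prefix "jdfo" already present; 1 new (v)
  "huxfvw" → prefix "hu" already present; 4 new (x, f, v, w)
  "hujgbiaoz" → prefix "hu" already present; 7 new (j, g, b, i, a, o, z)
Total nodes = 4 + 7 + 1 + 7 + 8 + 9 + 6 + 8 + 4 + 6 + 1 + 4 + 3 + 0 + 1 + 4 + 7 = 80

80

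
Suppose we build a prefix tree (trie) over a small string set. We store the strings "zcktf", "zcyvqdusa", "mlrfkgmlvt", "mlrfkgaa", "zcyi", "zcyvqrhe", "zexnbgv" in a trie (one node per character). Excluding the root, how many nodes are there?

Trie structure (* marks end of a word):
(root)
├─ m
│  └─ l
│     └─ r
│        └─ f
│           └─ k
│              └─ g
│                 ├─ a
│                 │  └─ a *
│                 └─ m
│                    └─ l
│                       └─ v
│                          └─ t *
└─ z
   ├─ c
   │  ├─ k
   │  │  └─ t
   │  │     └─ f *
   │  └─ y
   │     ├─ i *
   │     └─ v
   │        └─ q
   │           ├─ d
   │           │  └─ u
   │           │     └─ s
   │           │        └─ a *
   │           └─ r
   │              └─ h
   │                 └─ e *
   └─ e
      └─ x
         └─ n
            └─ b
               └─ g
                  └─ v *
Counting every labelled node above: 34.

34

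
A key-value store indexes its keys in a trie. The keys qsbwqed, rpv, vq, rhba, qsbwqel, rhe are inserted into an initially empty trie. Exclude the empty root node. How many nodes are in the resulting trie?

17

For each word, the new-node count is its length minus the longest prefix already in the trie:
  "qsbwqed" → 7 new (q, s, b, w, q, e, d)
  "rpv" → 3 new (r, p, v)
  "vq" → 2 new (v, q)
  "rhba" → prefix "r" already present; 3 new (h, b, a)
  "qsbwqel" → prefix "qsbwqe" already present; 1 new (l)
  "rhe" → prefix "rh" already present; 1 new (e)
Total nodes = 7 + 3 + 2 + 3 + 1 + 1 = 17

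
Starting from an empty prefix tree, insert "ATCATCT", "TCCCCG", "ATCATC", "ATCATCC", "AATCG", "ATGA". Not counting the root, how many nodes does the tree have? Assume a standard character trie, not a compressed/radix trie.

20

Count nodes per top-level branch (shared prefixes stored once):
  'A'-branch (AATCG, ATCATC, ATCATCC, ATCATCT, ATGA): 14 nodes
  'T'-branch (TCCCCG): 6 nodes
Sum: 20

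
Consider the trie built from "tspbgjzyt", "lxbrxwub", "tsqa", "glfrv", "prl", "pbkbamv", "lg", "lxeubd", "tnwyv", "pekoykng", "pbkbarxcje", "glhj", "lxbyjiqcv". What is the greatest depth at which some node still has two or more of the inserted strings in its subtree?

5

Look for the deepest trie node that still has at least two words in its subtree.
e.g. "pbkbamv" and "pbkbarxcje" share the prefix "pbkba" of length 5; no pair shares a longer one.
Longest shared-prefix length: 5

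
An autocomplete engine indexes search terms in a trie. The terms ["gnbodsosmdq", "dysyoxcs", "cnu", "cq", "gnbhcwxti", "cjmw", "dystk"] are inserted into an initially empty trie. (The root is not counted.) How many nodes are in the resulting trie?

34

Trace insertions, counting only characters that open a new branch:
  "gnbodsosmdq" → 11 new (g, n, b, o, d, s, o, s, m, d, q)
  "dysyoxcs" → 8 new (d, y, s, y, o, x, c, s)
  "cnu" → 3 new (c, n, u)
  "cq" → prefix "c" already present; 1 new (q)
  "gnbhcwxti" → prefix "gnb" already present; 6 new (h, c, w, x, t, i)
  "cjmw" → prefix "c" already present; 3 new (j, m, w)
  "dystk" → prefix "dys" already present; 2 new (t, k)
Total nodes = 11 + 8 + 3 + 1 + 6 + 3 + 2 = 34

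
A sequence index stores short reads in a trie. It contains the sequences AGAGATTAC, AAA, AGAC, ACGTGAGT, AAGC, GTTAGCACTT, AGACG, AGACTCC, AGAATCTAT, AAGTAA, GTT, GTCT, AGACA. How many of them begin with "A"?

10

Walk to "A"; the words in its subtree are exactly those with that prefix.
Words under "A": AAA, AAGC, AAGTAA, ACGTGAGT, AGAATCTAT, AGAC, AGACA, AGACG, AGACTCC, AGAGATTAC
Count: 10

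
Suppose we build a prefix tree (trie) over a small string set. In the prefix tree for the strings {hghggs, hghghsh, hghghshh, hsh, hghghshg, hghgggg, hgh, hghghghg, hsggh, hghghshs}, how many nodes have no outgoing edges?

8

A leaf is a node with no children — equivalently, the end of a word that is not a proper prefix of any other stored word.
Those words: "hghgggg", "hghggs", "hghghghg", "hghghshg", "hghghshh", "hghghshs", "hsggh", "hsh"
Leaf count: 8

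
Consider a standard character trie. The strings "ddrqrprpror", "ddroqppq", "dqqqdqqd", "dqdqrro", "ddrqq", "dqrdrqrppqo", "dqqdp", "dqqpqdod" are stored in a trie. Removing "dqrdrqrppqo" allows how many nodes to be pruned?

Walk "dqrdrqrppqo" from the leaf back toward the root, removing each node that no remaining word uses.
The suffix "rdrqrppqo" (9 nodes) is used only by "dqrdrqrppqo"; the node for "dq" still has the child "q", so pruning stops there.
Nodes removed: 9

9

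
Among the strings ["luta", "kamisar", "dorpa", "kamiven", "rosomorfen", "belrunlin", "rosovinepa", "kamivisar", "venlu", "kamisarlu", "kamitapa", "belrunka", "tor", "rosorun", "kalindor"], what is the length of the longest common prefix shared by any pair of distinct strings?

The deepest shared node is where two words last agree before diverging.
e.g. "kamisar" and "kamisarlu" share the prefix "kamisar" of length 7; no pair shares a longer one.
Longest shared-prefix length: 7

7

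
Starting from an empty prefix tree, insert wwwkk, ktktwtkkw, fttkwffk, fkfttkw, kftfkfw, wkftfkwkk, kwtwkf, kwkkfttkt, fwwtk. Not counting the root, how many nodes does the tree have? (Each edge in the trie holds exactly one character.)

Count nodes per top-level branch (shared prefixes stored once):
  'f'-branch (fkfttkw, fttkwffk, fwwtk): 18 nodes
  'k'-branch (kftfkfw, ktktwtkkw, kwkkfttkt, kwtwkf): 27 nodes
  'w'-branch (wkftfkwkk, wwwkk): 13 nodes
Sum: 58

58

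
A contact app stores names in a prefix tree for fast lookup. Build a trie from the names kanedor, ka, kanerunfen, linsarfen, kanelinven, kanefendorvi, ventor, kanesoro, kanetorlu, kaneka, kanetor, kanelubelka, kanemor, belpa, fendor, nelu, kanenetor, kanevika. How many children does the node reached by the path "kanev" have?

1

Follow the path "kanev" to its node, then look at its outgoing edges.
Characters that immediately follow "kanev" among the stored strings: {i}.
That node has 1 child edge.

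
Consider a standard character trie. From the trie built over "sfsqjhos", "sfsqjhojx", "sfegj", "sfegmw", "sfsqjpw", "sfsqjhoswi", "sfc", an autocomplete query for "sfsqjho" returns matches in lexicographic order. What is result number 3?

sfsqjhoswi

Filter for "sfsqjho…" and sort: "sfsqjhojx", "sfsqjhos", "sfsqjhoswi"
Position 3: sfsqjhoswi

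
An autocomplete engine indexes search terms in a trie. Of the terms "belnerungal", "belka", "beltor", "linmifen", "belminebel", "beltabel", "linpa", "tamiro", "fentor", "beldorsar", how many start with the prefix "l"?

Filter for entries beginning with "l":
Matches: "linmifen", "linpa"
Count: 2

2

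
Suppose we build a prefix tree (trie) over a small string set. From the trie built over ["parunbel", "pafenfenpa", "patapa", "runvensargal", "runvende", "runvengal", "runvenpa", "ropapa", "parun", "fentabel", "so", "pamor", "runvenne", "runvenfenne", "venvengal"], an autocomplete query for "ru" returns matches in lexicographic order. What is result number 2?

runvenfenne

Filter for "ru…" and sort: "runvende", "runvenfenne", "runvengal", "runvenne", "runvenpa", "runvensargal"
Position 2: runvenfenne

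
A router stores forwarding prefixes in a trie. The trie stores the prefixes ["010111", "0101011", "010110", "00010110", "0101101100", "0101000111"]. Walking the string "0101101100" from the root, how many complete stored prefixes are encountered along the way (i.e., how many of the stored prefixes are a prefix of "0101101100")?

Walk "0101101100" from the root; an end-of-word marker is hit whenever a stored word is a prefix of "0101101100".
Prefixes of the query that are stored words: "010110", "0101101100"
Count: 2

2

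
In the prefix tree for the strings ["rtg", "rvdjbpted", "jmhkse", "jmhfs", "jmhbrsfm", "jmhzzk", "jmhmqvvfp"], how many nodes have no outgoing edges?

A leaf is a node with no children — equivalently, the end of a word that is not a proper prefix of any other stored word.
Those words: "jmhbrsfm", "jmhfs", "jmhkse", "jmhmqvvfp", "jmhzzk", "rtg", "rvdjbpted"
Leaf count: 7

7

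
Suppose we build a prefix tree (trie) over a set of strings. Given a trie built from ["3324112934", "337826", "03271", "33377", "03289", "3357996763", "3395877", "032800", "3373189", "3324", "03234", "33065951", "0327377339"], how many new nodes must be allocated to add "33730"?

1

The longest prefix of "33730" already in the trie is "3373" (length 4).
New nodes needed: |"33730"| − 4 = 5 − 4 = 1.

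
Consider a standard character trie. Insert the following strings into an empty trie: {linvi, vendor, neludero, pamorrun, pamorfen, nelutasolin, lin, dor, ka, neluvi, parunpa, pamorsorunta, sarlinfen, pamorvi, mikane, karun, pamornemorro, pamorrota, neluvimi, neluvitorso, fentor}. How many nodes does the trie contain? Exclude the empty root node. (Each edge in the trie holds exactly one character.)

99

Insert word by word; a character creates a node only if that edge doesn't already exist:
  "linvi" → 5 new (l, i, n, v, i)
  "vendor" → 6 new (v, e, n, d, o, r)
  "neludero" → 8 new (n, e, l, u, d, e, r, o)
  "pamorrun" → 8 new (p, a, m, o, r, r, u, n)
  "pamorfen" → prefix "pamor" already present; 3 new (f, e, n)
  "nelutasolin" → prefix "nelu" already present; 7 new (t, a, s, o, l, i, n)
  "lin" → prefix "lin" already present; 0 new (none)
  "dor" → 3 new (d, o, r)
  "ka" → 2 new (k, a)
  "neluvi" → prefix "nelu" already present; 2 new (v, i)
  "parunpa" → prefix "pa" already present; 5 new (r, u, n, p, a)
  "pamorsorunta" → prefix "pamor" already present; 7 new (s, o, r, u, n, t, a)
  "sarlinfen" → 9 new (s, a, r, l, i, n, f, e, n)
  "pamorvi" → prefix "pamor" already present; 2 new (v, i)
  "mikane" → 6 new (m, i, k, a, n, e)
  "karun" → prefix "ka" already present; 3 new (r, u, n)
  "pamornemorro" → prefix "pamor" already present; 7 new (n, e, m, o, r, r, o)
  "pamorrota" → prefix "pamorr" already present; 3 new (o, t, a)
  "neluvimi" → prefix "neluvi" already present; 2 new (m, i)
  "neluvitorso" → prefix "neluvi" already present; 5 new (t, o, r, s, o)
  "fentor" → 6 new (f, e, n, t, o, r)
Total nodes = 5 + 6 + 8 + 8 + 3 + 7 + 0 + 3 + 2 + 2 + 5 + 7 + 9 + 2 + 6 + 3 + 7 + 3 + 2 + 5 + 6 = 99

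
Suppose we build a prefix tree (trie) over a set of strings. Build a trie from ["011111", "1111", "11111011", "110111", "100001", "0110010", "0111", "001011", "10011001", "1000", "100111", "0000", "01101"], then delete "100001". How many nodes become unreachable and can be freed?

2

A node on "100001"'s path can go only if nothing else ends at it or branches off below it.
The suffix "01" (2 nodes) is used only by "100001"; "1000" is itself a stored word, so pruning stops there.
Nodes removed: 2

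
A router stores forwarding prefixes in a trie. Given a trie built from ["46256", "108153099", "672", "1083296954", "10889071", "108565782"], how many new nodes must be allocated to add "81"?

"81" shares no prefix with any stored word, so all 2 characters open new nodes.
2 − 0 = 2 new nodes.

2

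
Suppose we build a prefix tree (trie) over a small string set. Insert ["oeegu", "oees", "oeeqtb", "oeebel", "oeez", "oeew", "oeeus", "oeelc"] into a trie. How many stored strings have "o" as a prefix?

Filter for entries beginning with "o":
Matches: "oeebel", "oeegu", "oeelc", "oeeqtb", "oees", "oeeus", "oeew", "oeez"
Count: 8

8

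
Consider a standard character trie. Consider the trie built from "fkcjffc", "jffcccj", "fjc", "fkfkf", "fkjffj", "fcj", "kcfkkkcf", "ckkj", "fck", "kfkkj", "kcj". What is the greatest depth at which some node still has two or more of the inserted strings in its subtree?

2

Look for the deepest trie node that still has at least two words in its subtree.
e.g. "fcj" and "fck" share the prefix "fc" of length 2; no pair shares a longer one.
Longest shared-prefix length: 2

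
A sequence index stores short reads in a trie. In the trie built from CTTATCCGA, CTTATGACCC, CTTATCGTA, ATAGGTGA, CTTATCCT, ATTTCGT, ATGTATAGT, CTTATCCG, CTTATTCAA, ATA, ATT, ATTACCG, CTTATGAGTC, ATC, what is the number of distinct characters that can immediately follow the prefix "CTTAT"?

The children of the "CTTAT" node are the distinct next characters among strings starting with "CTTAT".
Characters that immediately follow "CTTAT" among the stored strings: {C, G, T}.
That node has 3 child edges.

3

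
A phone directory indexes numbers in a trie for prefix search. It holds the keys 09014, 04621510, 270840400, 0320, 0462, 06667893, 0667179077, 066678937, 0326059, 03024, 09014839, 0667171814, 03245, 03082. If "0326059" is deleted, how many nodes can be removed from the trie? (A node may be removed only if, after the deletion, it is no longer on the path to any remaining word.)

4

Walk "0326059" from the leaf back toward the root, removing each node that no remaining word uses.
The suffix "6059" (4 nodes) is used only by "0326059"; the node for "032" still has the child "0", so pruning stops there.
Nodes removed: 4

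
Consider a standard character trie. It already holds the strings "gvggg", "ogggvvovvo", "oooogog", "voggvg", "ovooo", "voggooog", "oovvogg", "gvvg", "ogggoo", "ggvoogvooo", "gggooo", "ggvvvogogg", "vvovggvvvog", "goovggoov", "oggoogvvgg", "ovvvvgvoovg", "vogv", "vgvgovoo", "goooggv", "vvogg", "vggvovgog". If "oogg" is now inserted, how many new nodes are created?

"oo" is already a path in the trie; the remaining "gg" must be added.
So 4 − 2 = 2 new nodes.

2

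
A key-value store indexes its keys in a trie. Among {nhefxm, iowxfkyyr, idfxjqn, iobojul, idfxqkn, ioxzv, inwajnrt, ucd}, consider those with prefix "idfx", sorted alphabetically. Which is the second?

idfxqkn

DFS of the "idfx" subtree visits, in order: "idfxjqn", "idfxqkn"
Position 2: idfxqkn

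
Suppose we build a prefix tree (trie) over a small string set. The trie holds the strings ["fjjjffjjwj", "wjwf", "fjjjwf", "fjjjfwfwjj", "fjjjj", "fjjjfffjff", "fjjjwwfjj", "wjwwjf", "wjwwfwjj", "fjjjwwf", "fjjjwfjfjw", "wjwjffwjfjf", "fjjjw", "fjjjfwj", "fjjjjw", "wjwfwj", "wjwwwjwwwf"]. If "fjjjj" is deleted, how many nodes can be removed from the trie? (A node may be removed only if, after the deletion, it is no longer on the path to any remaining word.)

0

Walk "fjjjj" from the leaf back toward the root, removing each node that no remaining word uses.
Every node on "fjjjj" is still needed (e.g. by "fjjjjw"), so nothing is freed.
Nodes removed: 0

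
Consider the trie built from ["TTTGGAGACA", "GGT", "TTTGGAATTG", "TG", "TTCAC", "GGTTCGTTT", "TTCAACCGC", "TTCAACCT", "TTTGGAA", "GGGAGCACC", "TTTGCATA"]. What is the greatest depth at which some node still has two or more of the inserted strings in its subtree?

Look for the deepest trie node that still has at least two words in its subtree.
e.g. "TTCAACCGC" and "TTCAACCT" share the prefix "TTCAACC" of length 7; no pair shares a longer one.
Longest shared-prefix length: 7

7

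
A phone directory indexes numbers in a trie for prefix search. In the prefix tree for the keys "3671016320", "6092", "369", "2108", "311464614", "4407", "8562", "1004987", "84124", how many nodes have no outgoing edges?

A leaf is a node with no children — equivalently, the end of a word that is not a proper prefix of any other stored word.
Those words: "1004987", "2108", "311464614", "3671016320", "369", "4407", "6092", "84124", "8562"
Leaf count: 9

9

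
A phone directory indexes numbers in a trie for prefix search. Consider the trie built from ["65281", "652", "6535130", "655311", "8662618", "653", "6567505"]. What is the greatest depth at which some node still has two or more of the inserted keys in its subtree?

3

Equivalently: take the maximum, over all pairs, of their longest common prefix length.
"652" and "65281" agree on "652" (3 characters) before diverging; nothing deeper is shared.
Longest shared-prefix length: 3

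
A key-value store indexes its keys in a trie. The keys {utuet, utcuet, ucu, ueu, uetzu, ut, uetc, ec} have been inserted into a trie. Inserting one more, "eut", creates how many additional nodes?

2

"e" is already a path in the trie; the remaining "ut" must be added.
New nodes needed: |"eut"| − 1 = 3 − 1 = 2.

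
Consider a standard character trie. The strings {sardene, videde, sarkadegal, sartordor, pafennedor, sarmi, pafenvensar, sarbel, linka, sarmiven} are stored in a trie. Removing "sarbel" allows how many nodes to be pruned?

Walk "sarbel" from the leaf back toward the root, removing each node that no remaining word uses.
The suffix "bel" (3 nodes) is used only by "sarbel"; the node for "sar" still has the child "d", so pruning stops there.
Nodes removed: 3

3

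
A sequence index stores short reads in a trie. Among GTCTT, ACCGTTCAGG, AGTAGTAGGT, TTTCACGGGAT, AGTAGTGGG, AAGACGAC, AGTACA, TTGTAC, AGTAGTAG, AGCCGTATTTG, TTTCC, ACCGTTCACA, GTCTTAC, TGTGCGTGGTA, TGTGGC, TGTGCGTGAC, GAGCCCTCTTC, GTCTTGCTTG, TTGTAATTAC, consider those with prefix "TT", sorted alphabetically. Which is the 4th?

Filter for "TT…" and sort: "TTGTAATTAC", "TTGTAC", "TTTCACGGGAT", "TTTCC"
The 4th is TTTCC.

TTTCC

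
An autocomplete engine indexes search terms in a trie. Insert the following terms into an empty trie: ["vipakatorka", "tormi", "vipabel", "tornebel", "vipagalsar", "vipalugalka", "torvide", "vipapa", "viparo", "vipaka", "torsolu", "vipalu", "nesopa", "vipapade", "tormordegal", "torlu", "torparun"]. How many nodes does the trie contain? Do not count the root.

71

Insert word by word; a character creates a node only if that edge doesn't already exist:
  "vipakatorka" → 11 new (v, i, p, a, k, a, t, o, r, k, a)
  "tormi" → 5 new (t, o, r, m, i)
  "vipabel" → prefix "vipa" already present; 3 new (b, e, l)
  "tornebel" → prefix "tor" already present; 5 new (n, e, b, e, l)
  "vipagalsar" → prefix "vipa" already present; 6 new (g, a, l, s, a, r)
  "vipalugalka" → prefix "vipa" already present; 7 new (l, u, g, a, l, k, a)
  "torvide" → prefix "tor" already present; 4 new (v, i, d, e)
  "vipapa" → prefix "vipa" already present; 2 new (p, a)
  "viparo" → prefix "vipa" already present; 2 new (r, o)
  "vipaka" → prefix "vipaka" already present; 0 new (none)
  "torsolu" → prefix "tor" already present; 4 new (s, o, l, u)
  "vipalu" → prefix "vipalu" already present; 0 new (none)
  "nesopa" → 6 new (n, e, s, o, p, a)
  "vipapade" → prefix "vipapa" already present; 2 new (d, e)
  "tormordegal" → prefix "torm" already present; 7 new (o, r, d, e, g, a, l)
  "torlu" → prefix "tor" already present; 2 new (l, u)
  "torparun" → prefix "tor" already present; 5 new (p, a, r, u, n)
Total nodes = 11 + 5 + 3 + 5 + 6 + 7 + 4 + 2 + 2 + 0 + 4 + 0 + 6 + 2 + 7 + 2 + 5 = 71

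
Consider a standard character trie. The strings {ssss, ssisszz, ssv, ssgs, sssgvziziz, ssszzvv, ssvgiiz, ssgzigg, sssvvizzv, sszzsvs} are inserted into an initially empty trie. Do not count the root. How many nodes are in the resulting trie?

42

Trace insertions, counting only characters that open a new branch:
  "ssss" → 4 new (s, s, s, s)
  "ssisszz" → prefix "ss" already present; 5 new (i, s, s, z, z)
  "ssv" → prefix "ss" already present; 1 new (v)
  "ssgs" → prefix "ss" already present; 2 new (g, s)
  "sssgvziziz" → prefix "sss" already present; 7 new (g, v, z, i, z, i, z)
  "ssszzvv" → prefix "sss" already present; 4 new (z, z, v, v)
  "ssvgiiz" → prefix "ssv" already present; 4 new (g, i, i, z)
  "ssgzigg" → prefix "ssg" already present; 4 new (z, i, g, g)
  "sssvvizzv" → prefix "sss" already present; 6 new (v, v, i, z, z, v)
  "sszzsvs" → prefix "ss" already present; 5 new (z, z, s, v, s)
Total nodes = 4 + 5 + 1 + 2 + 7 + 4 + 4 + 4 + 6 + 5 = 42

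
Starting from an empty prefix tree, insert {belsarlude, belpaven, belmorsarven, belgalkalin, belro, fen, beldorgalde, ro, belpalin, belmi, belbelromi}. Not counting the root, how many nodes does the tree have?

For each word, the new-node count is its length minus the longest prefix already in the trie:
  "belsarlude" → 10 new (b, e, l, s, a, r, l, u, d, e)
  "belpaven" → prefix "bel" already present; 5 new (p, a, v, e, n)
  "belmorsarven" → prefix "bel" already present; 9 new (m, o, r, s, a, r, v, e, n)
  "belgalkalin" → prefix "bel" already present; 8 new (g, a, l, k, a, l, i, n)
  "belro" → prefix "bel" already present; 2 new (r, o)
  "fen" → 3 new (f, e, n)
  "beldorgalde" → prefix "bel" already present; 8 new (d, o, r, g, a, l, d, e)
  "ro" → 2 new (r, o)
  "belpalin" → prefix "belpa" already present; 3 new (l, i, n)
  "belmi" → prefix "belm" already present; 1 new (i)
  "belbelromi" → prefix "bel" already present; 7 new (b, e, l, r, o, m, i)
Total nodes = 10 + 5 + 9 + 8 + 2 + 3 + 8 + 2 + 3 + 1 + 7 = 58

58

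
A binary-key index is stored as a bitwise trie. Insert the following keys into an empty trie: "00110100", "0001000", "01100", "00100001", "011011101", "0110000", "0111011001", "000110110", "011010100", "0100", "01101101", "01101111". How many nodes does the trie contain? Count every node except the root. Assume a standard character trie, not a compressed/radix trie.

For each word, the new-node count is its length minus the longest prefix already in the trie:
  "00110100" → 8 new (0, 0, 1, 1, 0, 1, 0, 0)
  "0001000" → prefix "00" already present; 5 new (0, 1, 0, 0, 0)
  "01100" → prefix "0" already present; 4 new (1, 1, 0, 0)
  "00100001" → prefix "001" already present; 5 new (0, 0, 0, 0, 1)
  "011011101" → prefix "0110" already present; 5 new (1, 1, 1, 0, 1)
  "0110000" → prefix "01100" already present; 2 new (0, 0)
  "0111011001" → prefix "011" already present; 7 new (1, 0, 1, 1, 0, 0, 1)
  "000110110" → prefix "0001" already present; 5 new (1, 0, 1, 1, 0)
  "011010100" → prefix "01101" already present; 4 new (0, 1, 0, 0)
  "0100" → prefix "01" already present; 2 new (0, 0)
  "01101101" → prefix "011011" already present; 2 new (0, 1)
  "01101111" → prefix "0110111" already present; 1 new (1)
Total nodes = 8 + 5 + 4 + 5 + 5 + 2 + 7 + 5 + 4 + 2 + 2 + 1 = 50

50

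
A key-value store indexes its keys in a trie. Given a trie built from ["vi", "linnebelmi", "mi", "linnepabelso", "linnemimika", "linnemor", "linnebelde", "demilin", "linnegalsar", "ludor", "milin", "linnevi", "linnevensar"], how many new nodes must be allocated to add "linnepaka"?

2

"linnepa" is already a path in the trie; the remaining "ka" must be added.
Each of the 2 remaining characters creates one node.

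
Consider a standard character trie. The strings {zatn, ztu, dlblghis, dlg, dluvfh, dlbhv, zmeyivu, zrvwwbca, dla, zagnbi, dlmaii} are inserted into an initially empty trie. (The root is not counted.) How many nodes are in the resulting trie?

43

For each word, the new-node count is its length minus the longest prefix already in the trie:
  "zatn" → 4 new (z, a, t, n)
  "ztu" → prefix "z" already present; 2 new (t, u)
  "dlblghis" → 8 new (d, l, b, l, g, h, i, s)
  "dlg" → prefix "dl" already present; 1 new (g)
  "dluvfh" → prefix "dl" already present; 4 new (u, v, f, h)
  "dlbhv" → prefix "dlb" already present; 2 new (h, v)
  "zmeyivu" → prefix "z" already present; 6 new (m, e, y, i, v, u)
  "zrvwwbca" → prefix "z" already present; 7 new (r, v, w, w, b, c, a)
  "dla" → prefix "dl" already present; 1 new (a)
  "zagnbi" → prefix "za" already present; 4 new (g, n, b, i)
  "dlmaii" → prefix "dl" already present; 4 new (m, a, i, i)
Total nodes = 4 + 2 + 8 + 1 + 4 + 2 + 6 + 7 + 1 + 4 + 4 = 43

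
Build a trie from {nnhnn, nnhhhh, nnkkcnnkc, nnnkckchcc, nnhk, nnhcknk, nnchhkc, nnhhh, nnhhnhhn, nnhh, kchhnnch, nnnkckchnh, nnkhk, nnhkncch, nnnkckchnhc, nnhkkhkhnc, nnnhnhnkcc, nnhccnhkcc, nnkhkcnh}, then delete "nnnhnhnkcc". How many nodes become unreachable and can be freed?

After clearing the end-marker at "nnnhnhnkcc", prune upward until reaching a node still needed by another word.
The suffix "hnhnkcc" (7 nodes) is used only by "nnnhnhnkcc"; the node for "nnn" still has the child "k", so pruning stops there.
Nodes removed: 7

7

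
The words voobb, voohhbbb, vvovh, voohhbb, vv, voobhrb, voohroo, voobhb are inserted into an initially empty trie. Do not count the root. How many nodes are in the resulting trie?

21

For each word, the new-node count is its length minus the longest prefix already in the trie:
  "voobb" → 5 new (v, o, o, b, b)
  "voohhbbb" → prefix "voo" already present; 5 new (h, h, b, b, b)
  "vvovh" → prefix "v" already present; 4 new (v, o, v, h)
  "voohhbb" → prefix "voohhbb" already present; 0 new (none)
  "vv" → prefix "vv" already present; 0 new (none)
  "voobhrb" → prefix "voob" already present; 3 new (h, r, b)
  "voohroo" → prefix "vooh" already present; 3 new (r, o, o)
  "voobhb" → prefix "voobh" already present; 1 new (b)
Total nodes = 5 + 5 + 4 + 0 + 0 + 3 + 3 + 1 = 21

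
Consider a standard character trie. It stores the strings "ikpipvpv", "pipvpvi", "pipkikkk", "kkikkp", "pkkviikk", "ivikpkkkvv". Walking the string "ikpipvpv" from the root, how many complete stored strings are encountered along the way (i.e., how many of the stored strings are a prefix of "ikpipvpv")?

Walk "ikpipvpv" from the root; an end-of-word marker is hit whenever a stored word is a prefix of "ikpipvpv".
Prefixes of the query that are stored words: "ikpipvpv"
Count: 1

1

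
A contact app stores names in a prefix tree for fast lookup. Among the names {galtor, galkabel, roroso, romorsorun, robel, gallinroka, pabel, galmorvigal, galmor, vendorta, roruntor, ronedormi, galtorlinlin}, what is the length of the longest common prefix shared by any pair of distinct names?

Look for the deepest trie node that still has at least two words in its subtree.
"galmor" and "galmorvigal" agree on "galmor" (6 characters) before diverging; nothing deeper is shared.
Longest shared-prefix length: 6

6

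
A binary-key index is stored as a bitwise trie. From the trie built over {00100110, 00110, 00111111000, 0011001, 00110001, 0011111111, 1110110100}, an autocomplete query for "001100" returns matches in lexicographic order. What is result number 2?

Words with prefix "001100", in lexicographic order: "00110001", "0011001"
Position 2: 0011001

0011001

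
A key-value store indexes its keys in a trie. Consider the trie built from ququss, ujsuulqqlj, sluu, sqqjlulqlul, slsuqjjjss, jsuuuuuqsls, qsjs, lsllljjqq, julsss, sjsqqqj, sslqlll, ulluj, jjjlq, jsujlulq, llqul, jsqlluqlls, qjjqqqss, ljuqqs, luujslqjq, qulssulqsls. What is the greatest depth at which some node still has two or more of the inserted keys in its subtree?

Equivalently: take the maximum, over all pairs, of their longest common prefix length.
"jsujlulq" and "jsuuuuuqsls" agree on "jsu" (3 characters) before diverging; nothing deeper is shared.
Longest shared-prefix length: 3

3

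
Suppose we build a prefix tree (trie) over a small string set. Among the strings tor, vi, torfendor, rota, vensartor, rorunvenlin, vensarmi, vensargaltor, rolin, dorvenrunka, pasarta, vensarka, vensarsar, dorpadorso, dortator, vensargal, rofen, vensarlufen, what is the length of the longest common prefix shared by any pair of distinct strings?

9

The deepest shared node is where two words last agree before diverging.
e.g. "vensargal" and "vensargaltor" share the prefix "vensargal" of length 9; no pair shares a longer one.
Longest shared-prefix length: 9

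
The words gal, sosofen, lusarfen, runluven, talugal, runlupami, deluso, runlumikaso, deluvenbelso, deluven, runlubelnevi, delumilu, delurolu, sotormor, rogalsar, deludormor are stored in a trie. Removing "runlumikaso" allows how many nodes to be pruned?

After clearing the end-marker at "runlumikaso", prune upward until reaching a node still needed by another word.
The suffix "mikaso" (6 nodes) is used only by "runlumikaso"; the node for "runlu" still has the child "v", so pruning stops there.
Nodes removed: 6

6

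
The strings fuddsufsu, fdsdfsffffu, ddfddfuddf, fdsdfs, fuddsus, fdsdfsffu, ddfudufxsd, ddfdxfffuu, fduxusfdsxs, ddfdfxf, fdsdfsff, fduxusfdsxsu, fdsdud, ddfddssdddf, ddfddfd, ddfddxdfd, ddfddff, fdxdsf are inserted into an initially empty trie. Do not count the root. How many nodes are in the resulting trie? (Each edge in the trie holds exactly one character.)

Trace insertions, counting only characters that open a new branch:
  "fuddsufsu" → 9 new (f, u, d, d, s, u, f, s, u)
  "fdsdfsffffu" → prefix "f" already present; 10 new (d, s, d, f, s, f, f, f, f, u)
  "ddfddfuddf" → 10 new (d, d, f, d, d, f, u, d, d, f)
  "fdsdfs" → prefix "fdsdfs" already present; 0 new (none)
  "fuddsus" → prefix "fuddsu" already present; 1 new (s)
  "fdsdfsffu" → prefix "fdsdfsff" already present; 1 new (u)
  "ddfudufxsd" → prefix "ddf" already present; 7 new (u, d, u, f, x, s, d)
  "ddfdxfffuu" → prefix "ddfd" already present; 6 new (x, f, f, f, u, u)
  "fduxusfdsxs" → prefix "fd" already present; 9 new (u, x, u, s, f, d, s, x, s)
  "ddfdfxf" → prefix "ddfd" already present; 3 new (f, x, f)
  "fdsdfsff" → prefix "fdsdfsff" already present; 0 new (none)
  "fduxusfdsxsu" → prefix "fduxusfdsxs" already present; 1 new (u)
  "fdsdud" → prefix "fdsd" already present; 2 new (u, d)
  "ddfddssdddf" → prefix "ddfdd" already present; 6 new (s, s, d, d, d, f)
  "ddfddfd" → prefix "ddfddf" already present; 1 new (d)
  "ddfddxdfd" → prefix "ddfdd" already present; 4 new (x, d, f, d)
  "ddfddff" → prefix "ddfddf" already present; 1 new (f)
  "fdxdsf" → prefix "fd" already present; 4 new (x, d, s, f)
Total nodes = 9 + 10 + 10 + 0 + 1 + 1 + 7 + 6 + 9 + 3 + 0 + 1 + 2 + 6 + 1 + 4 + 1 + 4 = 75

75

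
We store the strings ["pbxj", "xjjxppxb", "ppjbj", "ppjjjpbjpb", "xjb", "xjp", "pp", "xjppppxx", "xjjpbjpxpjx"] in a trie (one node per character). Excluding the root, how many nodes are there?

38

Insert word by word; a character creates a node only if that edge doesn't already exist:
  "pbxj" → 4 new (p, b, x, j)
  "xjjxppxb" → 8 new (x, j, j, x, p, p, x, b)
  "ppjbj" → prefix "p" already present; 4 new (p, j, b, j)
  "ppjjjpbjpb" → prefix "ppj" already present; 7 new (j, j, p, b, j, p, b)
  "xjb" → prefix "xj" already present; 1 new (b)
  "xjp" → prefix "xj" already present; 1 new (p)
  "pp" → prefix "pp" already present; 0 new (none)
  "xjppppxx" → prefix "xjp" already present; 5 new (p, p, p, x, x)
  "xjjpbjpxpjx" → prefix "xjj" already present; 8 new (p, b, j, p, x, p, j, x)
Total nodes = 4 + 8 + 4 + 7 + 1 + 1 + 0 + 5 + 8 = 38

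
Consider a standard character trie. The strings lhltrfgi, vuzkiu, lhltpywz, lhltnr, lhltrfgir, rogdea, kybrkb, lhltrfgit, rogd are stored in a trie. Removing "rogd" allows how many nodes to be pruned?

0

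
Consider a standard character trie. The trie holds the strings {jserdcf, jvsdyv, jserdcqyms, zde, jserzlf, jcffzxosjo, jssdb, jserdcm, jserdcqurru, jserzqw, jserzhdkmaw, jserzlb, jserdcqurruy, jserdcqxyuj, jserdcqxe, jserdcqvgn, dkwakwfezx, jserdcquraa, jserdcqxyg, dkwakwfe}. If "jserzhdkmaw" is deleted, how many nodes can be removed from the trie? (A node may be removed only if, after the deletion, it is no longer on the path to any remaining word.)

6

A node on "jserzhdkmaw"'s path can go only if nothing else ends at it or branches off below it.
The suffix "hdkmaw" (6 nodes) is used only by "jserzhdkmaw"; the node for "jserz" still has the child "l", so pruning stops there.
Nodes removed: 6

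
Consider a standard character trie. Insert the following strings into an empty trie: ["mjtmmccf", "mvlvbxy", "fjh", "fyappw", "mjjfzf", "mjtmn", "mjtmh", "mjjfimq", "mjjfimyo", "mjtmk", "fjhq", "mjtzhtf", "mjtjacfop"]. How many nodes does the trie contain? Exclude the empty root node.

Trace insertions, counting only characters that open a new branch:
  "mjtmmccf" → 8 new (m, j, t, m, m, c, c, f)
  "mvlvbxy" → prefix "m" already present; 6 new (v, l, v, b, x, y)
  "fjh" → 3 new (f, j, h)
  "fyappw" → prefix "f" already present; 5 new (y, a, p, p, w)
  "mjjfzf" → prefix "mj" already present; 4 new (j, f, z, f)
  "mjtmn" → prefix "mjtm" already present; 1 new (n)
  "mjtmh" → prefix "mjtm" already present; 1 new (h)
  "mjjfimq" → prefix "mjjf" already present; 3 new (i, m, q)
  "mjjfimyo" → prefix "mjjfim" already present; 2 new (y, o)
  "mjtmk" → prefix "mjtm" already present; 1 new (k)
  "fjhq" → prefix "fjh" already present; 1 new (q)
  "mjtzhtf" → prefix "mjt" already present; 4 new (z, h, t, f)
  "mjtjacfop" → prefix "mjt" already present; 6 new (j, a, c, f, o, p)
Total nodes = 8 + 6 + 3 + 5 + 4 + 1 + 1 + 3 + 2 + 1 + 1 + 4 + 6 = 45

45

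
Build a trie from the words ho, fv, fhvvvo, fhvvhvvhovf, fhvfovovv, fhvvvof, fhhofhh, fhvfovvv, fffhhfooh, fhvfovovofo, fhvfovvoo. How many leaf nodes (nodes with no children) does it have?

A leaf is a node with no children — equivalently, the end of a word that is not a proper prefix of any other stored word.
Those words: "fffhhfooh", "fhhofhh", "fhvfovovofo", "fhvfovovv", "fhvfovvoo", "fhvfovvv", "fhvvhvvhovf", "fhvvvof", "fv", "ho"
Leaf count: 10

10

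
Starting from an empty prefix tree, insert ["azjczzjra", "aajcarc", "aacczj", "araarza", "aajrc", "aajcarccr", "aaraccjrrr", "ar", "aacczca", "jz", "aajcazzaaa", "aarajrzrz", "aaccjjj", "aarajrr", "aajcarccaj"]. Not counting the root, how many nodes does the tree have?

Insert word by word; a character creates a node only if that edge doesn't already exist:
  "azjczzjra" → 9 new (a, z, j, c, z, z, j, r, a)
  "aajcarc" → prefix "a" already present; 6 new (a, j, c, a, r, c)
  "aacczj" → prefix "aa" already present; 4 new (c, c, z, j)
  "araarza" → prefix "a" already present; 6 new (r, a, a, r, z, a)
  "aajrc" → prefix "aaj" already present; 2 new (r, c)
  "aajcarccr" → prefix "aajcarc" already present; 2 new (c, r)
  "aaraccjrrr" → prefix "aa" already present; 8 new (r, a, c, c, j, r, r, r)
  "ar" → prefix "ar" already present; 0 new (none)
  "aacczca" → prefix "aaccz" already present; 2 new (c, a)
  "jz" → 2 new (j, z)
  "aajcazzaaa" → prefix "aajca" already present; 5 new (z, z, a, a, a)
  "aarajrzrz" → prefix "aara" already present; 5 new (j, r, z, r, z)
  "aaccjjj" → prefix "aacc" already present; 3 new (j, j, j)
  "aarajrr" → prefix "aarajr" already present; 1 new (r)
  "aajcarccaj" → prefix "aajcarcc" already present; 2 new (a, j)
Total nodes = 9 + 6 + 4 + 6 + 2 + 2 + 8 + 0 + 2 + 2 + 5 + 5 + 3 + 1 + 2 = 57

57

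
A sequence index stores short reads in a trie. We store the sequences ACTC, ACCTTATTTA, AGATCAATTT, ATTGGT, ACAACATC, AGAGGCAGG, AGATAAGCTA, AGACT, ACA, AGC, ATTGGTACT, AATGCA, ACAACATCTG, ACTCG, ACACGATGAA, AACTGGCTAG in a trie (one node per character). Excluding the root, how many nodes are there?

73

Trace insertions, counting only characters that open a new branch:
  "ACTC" → 4 new (A, C, T, C)
  "ACCTTATTTA" → prefix "AC" already present; 8 new (C, T, T, A, T, T, T, A)
  "AGATCAATTT" → prefix "A" already present; 9 new (G, A, T, C, A, A, T, T, T)
  "ATTGGT" → prefix "A" already present; 5 new (T, T, G, G, T)
  "ACAACATC" → prefix "AC" already present; 6 new (A, A, C, A, T, C)
  "AGAGGCAGG" → prefix "AGA" already present; 6 new (G, G, C, A, G, G)
  "AGATAAGCTA" → prefix "AGAT" already present; 6 new (A, A, G, C, T, A)
  "AGACT" → prefix "AGA" already present; 2 new (C, T)
  "ACA" → prefix "ACA" already present; 0 new (none)
  "AGC" → prefix "AG" already present; 1 new (C)
  "ATTGGTACT" → prefix "ATTGGT" already present; 3 new (A, C, T)
  "AATGCA" → prefix "A" already present; 5 new (A, T, G, C, A)
  "ACAACATCTG" → prefix "ACAACATC" already present; 2 new (T, G)
  "ACTCG" → prefix "ACTC" already present; 1 new (G)
  "ACACGATGAA" → prefix "ACA" already present; 7 new (C, G, A, T, G, A, A)
  "AACTGGCTAG" → prefix "AA" already present; 8 new (C, T, G, G, C, T, A, G)
Total nodes = 4 + 8 + 9 + 5 + 6 + 6 + 6 + 2 + 0 + 1 + 3 + 5 + 2 + 1 + 7 + 8 = 73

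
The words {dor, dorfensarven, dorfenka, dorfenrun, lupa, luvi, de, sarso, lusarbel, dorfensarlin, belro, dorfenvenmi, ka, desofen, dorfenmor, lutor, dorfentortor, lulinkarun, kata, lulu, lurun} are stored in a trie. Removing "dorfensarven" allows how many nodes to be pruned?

3

After clearing the end-marker at "dorfensarven", prune upward until reaching a node still needed by another word.
The suffix "ven" (3 nodes) is used only by "dorfensarven"; the node for "dorfensar" still has the child "l", so pruning stops there.
Nodes removed: 3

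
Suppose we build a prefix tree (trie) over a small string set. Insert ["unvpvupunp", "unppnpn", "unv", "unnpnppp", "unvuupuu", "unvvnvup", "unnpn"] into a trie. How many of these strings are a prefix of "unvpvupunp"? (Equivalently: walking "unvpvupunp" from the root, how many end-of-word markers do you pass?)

2

Traverse "unvpvupunp" character by character; count nodes along the way that are marked as word ends.
Prefixes of the query that are stored words: "unv", "unvpvupunp"
Count: 2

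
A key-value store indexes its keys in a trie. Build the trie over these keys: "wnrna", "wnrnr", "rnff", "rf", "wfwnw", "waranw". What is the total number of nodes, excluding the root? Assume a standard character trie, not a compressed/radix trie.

Trie structure (* marks end of a word):
(root)
├─ r
│  ├─ f *
│  └─ n
│     └─ f
│        └─ f *
└─ w
   ├─ a
   │  └─ r
   │     └─ a
   │        └─ n
   │           └─ w *
   ├─ f
   │  └─ w
   │     └─ n
   │        └─ w *
   └─ n
      └─ r
         └─ n
            ├─ a *
            └─ r *
Counting every labelled node above: 20.

20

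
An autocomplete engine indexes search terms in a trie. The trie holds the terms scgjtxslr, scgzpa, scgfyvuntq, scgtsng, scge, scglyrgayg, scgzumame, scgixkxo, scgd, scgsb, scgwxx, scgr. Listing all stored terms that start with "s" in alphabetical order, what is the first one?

scgd

Filter for "s…" and sort: "scgd", "scge", "scgfyvuntq", "scgixkxo", "scgjtxslr", "scglyrgayg", "scgr", "scgsb", "scgtsng", "scgwxx", "scgzpa", "scgzumame"
Position 1: scgd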